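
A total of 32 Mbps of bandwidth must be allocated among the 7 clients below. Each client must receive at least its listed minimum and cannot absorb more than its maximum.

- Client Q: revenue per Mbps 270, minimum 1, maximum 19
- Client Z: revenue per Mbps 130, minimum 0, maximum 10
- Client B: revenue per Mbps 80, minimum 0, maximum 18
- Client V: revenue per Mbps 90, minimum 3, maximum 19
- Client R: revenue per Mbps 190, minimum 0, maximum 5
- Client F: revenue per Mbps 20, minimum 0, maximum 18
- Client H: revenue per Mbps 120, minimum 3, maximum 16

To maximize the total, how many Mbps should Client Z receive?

Meeting every minimum uses 1+0+0+3+0+0+3 = 7 Mbps, leaving 25.
Rank by revenue per Mbps: Client Q 270 > Client R 190 > Client Z 130 > Client H 120 > Client V 90 > Client B 80 > Client F 20.
Client Q: +18 to 19 (cap) — 7 left.
Give Client R 5 more to hit its cap of 5 — 2 left.
Client Z has room for 10 more but only 2 remain, so it gets 2.

2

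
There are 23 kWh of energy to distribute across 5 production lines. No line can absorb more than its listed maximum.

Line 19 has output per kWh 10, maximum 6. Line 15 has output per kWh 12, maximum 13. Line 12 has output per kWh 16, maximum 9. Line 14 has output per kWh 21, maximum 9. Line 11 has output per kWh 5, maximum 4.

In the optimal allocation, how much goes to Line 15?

Highest output per kWh first: Line 14 21 > Line 12 16 > Line 15 12 > Line 19 10 > Line 11 5.
Line 14 takes 9 to reach its cap of 9 ; 14 left.
Give Line 12 9 to hit its cap of 9 ; 5 left.
Line 15 has room for 13 but only 5 remain, so it gets 5.

5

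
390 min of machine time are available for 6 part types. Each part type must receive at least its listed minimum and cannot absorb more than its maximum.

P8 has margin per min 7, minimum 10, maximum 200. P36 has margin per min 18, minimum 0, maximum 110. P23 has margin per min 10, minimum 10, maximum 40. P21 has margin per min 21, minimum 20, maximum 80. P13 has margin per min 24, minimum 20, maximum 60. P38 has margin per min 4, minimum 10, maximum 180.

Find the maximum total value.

6170

Meeting every minimum uses 10+0+10+20+20+10 = 70 min, leaving 320.
Rank by margin per min: P13 24 > P21 21 > P36 18 > P23 10 > P8 7 > P38 4.
P13 takes 40 more to reach its cap of 60 ; 280 left.
P21: +60 to 80 (cap) ; 220 left.
P36: +110 to 110 (cap) ; 110 left.
P23: +30 to 40 (cap) ; 80 left.
P8 has room for 190 more but only 80 remain, so it gets 90.
Total = 7×90 + 18×110 + 10×40 + 21×80 + 24×60 + 4×10 = 6170.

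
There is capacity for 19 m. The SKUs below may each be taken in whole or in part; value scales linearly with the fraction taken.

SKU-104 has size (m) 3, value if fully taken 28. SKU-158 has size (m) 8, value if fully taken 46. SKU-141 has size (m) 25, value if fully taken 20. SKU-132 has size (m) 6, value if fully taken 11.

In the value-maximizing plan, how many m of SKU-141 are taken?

Sort by value density: SKU-104 28/3≈9.33, SKU-158 46/8≈5.75, SKU-132 11/6≈1.83, SKU-141 20/25≈0.8.
Take all of SKU-104 (3 m, value 28) — 16 m left.
SKU-158: take in full, 8 m for value 46 — 8 left.
SKU-132: take in full, 6 m for value 11 — 2 left.
Fill the last 2 m with part of SKU-141: 2/25 of it earns 1.6.

2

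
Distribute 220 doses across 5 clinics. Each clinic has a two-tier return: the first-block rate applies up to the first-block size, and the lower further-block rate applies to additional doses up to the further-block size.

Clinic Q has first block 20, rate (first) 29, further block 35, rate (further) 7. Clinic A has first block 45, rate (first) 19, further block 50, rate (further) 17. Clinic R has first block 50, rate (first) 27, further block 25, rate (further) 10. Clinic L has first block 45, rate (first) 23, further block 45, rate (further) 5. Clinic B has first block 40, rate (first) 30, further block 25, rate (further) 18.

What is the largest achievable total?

Treat each block as its own option and order by rate: Clinic B/tier1 30 > Clinic Q/tier1 29 > Clinic R/tier1 27 > Clinic L/tier1 23 > Clinic A/tier1 19 > Clinic B/tier2 18 > Clinic A/tier2 17 > Clinic R/tier2 10 > Clinic Q/tier2 7 > Clinic L/tier2 5.
Clinic B tier1 at 30: fill all 40 → 180 left.
Clinic Q tier1 at 29: fill all 20 → 160 left.
Fill Clinic R tier1 block (50 at 27) → 110 left.
Clinic L/tier1 (23): +45 → 65 left.
Clinic A tier1 at 19: fill all 45 → 20 left.
20 remain; put them into Clinic B tier2 at 18.
Total = 30×40 + 29×20 + 27×50 + 23×45 + 19×45 + 18×20 = 5380.

5380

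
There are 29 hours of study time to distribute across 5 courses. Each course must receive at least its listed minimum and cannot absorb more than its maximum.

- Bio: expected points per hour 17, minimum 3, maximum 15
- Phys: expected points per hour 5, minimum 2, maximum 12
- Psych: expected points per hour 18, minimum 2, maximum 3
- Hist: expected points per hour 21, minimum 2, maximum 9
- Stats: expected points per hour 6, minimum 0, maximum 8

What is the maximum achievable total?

Meeting every minimum uses 3+2+2+2+0 = 9 hours, leaving 20.
Highest expected points per hour first: Hist 21 > Psych 18 > Bio 17 > Stats 6 > Phys 5.
Hist: +7 to 9 (cap) → 13 left.
Psych: +1 to 3 (cap) → 12 left.
Bio takes 12 more to reach its cap of 15 → 0 left.
Total = 17×15 + 5×2 + 18×3 + 21×9 = 508.

508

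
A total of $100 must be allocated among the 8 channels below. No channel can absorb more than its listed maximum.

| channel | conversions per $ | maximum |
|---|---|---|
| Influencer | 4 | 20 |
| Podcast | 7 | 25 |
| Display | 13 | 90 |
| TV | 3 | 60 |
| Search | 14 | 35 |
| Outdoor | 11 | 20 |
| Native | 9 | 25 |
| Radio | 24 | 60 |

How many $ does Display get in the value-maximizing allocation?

5

Highest conversions per $ first: Radio 24 > Search 14 > Display 13 > Outdoor 11 > Native 9 > Podcast 7 > Influencer 4 > TV 3.
Radio: +60 to 60 (cap) → 40 left.
Search takes 35 to reach its cap of 35 → 5 left.
Only 5 left; Display takes them to reach 5.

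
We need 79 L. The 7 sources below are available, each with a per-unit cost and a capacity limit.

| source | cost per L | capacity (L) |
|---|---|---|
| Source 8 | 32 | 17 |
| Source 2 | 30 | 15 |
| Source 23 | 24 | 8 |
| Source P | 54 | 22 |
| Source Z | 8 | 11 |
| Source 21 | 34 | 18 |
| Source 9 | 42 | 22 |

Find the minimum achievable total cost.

2306

Use sources in increasing cost order.
Source Z at 8: take all 11 L — 68 still needed.
Source 23 at 24: take all 8 L — 60 still needed.
Source 2 (30): use full 15 — 45 L to go.
Source 8 at 32: take all 17 L — 28 still needed.
Source 21 (34): use full 18 — 10 L to go.
Source 9 (42): take the remaining 10 — done.
Source P: unused.
Cost = 11×8 + 8×24 + 15×30 + 17×32 + 18×34 + 10×42 = 2306.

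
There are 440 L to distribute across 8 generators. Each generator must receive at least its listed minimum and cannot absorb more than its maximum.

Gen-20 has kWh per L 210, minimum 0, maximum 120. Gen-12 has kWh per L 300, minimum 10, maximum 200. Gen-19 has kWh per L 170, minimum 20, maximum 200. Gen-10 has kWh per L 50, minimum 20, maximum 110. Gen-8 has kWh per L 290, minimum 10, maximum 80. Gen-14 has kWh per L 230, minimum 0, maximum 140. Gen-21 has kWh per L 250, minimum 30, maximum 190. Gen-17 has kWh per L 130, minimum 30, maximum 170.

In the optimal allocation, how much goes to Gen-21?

90

Meeting every minimum uses 0+10+20+20+10+0+30+30 = 120 L, leaving 320.
Rank by kWh per L: Gen-12 300 > Gen-8 290 > Gen-21 250 > Gen-14 230 > Gen-20 210 > Gen-19 170 > Gen-17 130 > Gen-10 50.
Gen-12: +190 to 200 (cap) ; 130 left.
Give Gen-8 70 more to hit its cap of 80 ; 60 left.
Gen-21 has room for 160 more but only 60 remain, so it gets 90.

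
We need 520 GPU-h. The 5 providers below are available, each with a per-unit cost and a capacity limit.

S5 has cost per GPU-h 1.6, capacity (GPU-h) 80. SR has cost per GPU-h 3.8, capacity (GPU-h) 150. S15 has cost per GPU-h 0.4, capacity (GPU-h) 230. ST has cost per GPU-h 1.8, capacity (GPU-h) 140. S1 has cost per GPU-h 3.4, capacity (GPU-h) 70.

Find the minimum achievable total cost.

Cheapest first:
S15 at 0.4: take all 230 GPU-h → 290 still needed.
Take 80 from S5 at 1.6 → need 210 more.
Take 140 from ST at 1.8 → need 70 more.
S1 (3.4): use full 70 → 0 GPU-h to go.
SR: unused.
Cost = 230×0.4 + 80×1.6 + 140×1.8 + 70×3.4 = 710.

710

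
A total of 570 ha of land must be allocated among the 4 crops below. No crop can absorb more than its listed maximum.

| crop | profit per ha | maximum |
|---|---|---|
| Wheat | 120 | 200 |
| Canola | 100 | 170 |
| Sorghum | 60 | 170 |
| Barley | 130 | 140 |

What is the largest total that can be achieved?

Highest profit per ha first: Barley 130 > Wheat 120 > Canola 100 > Sorghum 60.
Give Barley 140 to hit its cap of 140 — 430 left.
Give Wheat 200 to hit its cap of 200 — 230 left.
Give Canola 170 to hit its cap of 170 — 60 left.
Sorghum has room for 170 but only 60 remain, so it gets 60.
Total = 120×200 + 100×170 + 60×60 + 130×140 = 62800.

62800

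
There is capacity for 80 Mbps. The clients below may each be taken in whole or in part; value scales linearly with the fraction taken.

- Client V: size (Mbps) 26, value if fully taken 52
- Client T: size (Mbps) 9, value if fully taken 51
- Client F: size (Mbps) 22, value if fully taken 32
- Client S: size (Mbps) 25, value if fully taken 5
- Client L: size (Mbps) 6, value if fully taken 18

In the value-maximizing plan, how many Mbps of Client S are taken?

17

Best value per unit of size first: Client T 51/9≈5.67, Client L 18/6≈3, Client V 52/26≈2, Client F 32/22≈1.45, Client S 5/25≈0.2.
All 9 Mbps of Client T fit (value 51) — 71 remain.
Take all of Client L (6 Mbps, value 18) — 65 Mbps left.
All 26 Mbps of Client V fit (value 52) — 39 remain.
All 22 Mbps of Client F fit (value 32) — 17 remain.
Fill the last 17 Mbps with part of Client S: 17/25 of it earns 3.4.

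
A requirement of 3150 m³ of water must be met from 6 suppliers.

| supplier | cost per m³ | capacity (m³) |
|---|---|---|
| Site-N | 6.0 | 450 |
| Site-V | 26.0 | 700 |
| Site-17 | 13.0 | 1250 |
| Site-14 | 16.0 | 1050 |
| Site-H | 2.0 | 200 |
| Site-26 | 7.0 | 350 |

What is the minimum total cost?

Cheapest first:
Site-H (2.0): use full 200 — 2950 m³ to go.
Site-N (6.0): use full 450 — 2500 m³ to go.
Site-26 at 7.0: take all 350 m³ — 2150 still needed.
Take 1250 from Site-17 at 13.0 — need 900 more.
Take 900 from Site-14 at 16.0 to finish.
Site-V: unused.
Cost = 200×2.0 + 450×6.0 + 350×7.0 + 1250×13.0 + 900×16.0 = 36200.

36200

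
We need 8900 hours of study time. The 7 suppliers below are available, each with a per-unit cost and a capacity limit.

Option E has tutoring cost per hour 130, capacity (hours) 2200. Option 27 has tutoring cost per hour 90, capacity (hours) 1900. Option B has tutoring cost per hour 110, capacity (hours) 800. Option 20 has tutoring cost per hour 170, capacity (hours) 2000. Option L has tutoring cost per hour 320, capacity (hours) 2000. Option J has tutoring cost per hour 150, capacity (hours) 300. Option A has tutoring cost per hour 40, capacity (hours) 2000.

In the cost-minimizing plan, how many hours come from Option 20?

1700

Cheapest first:
Take 2000 from Option A at 40 → need 6900 more.
Option 27 at 90: take all 1900 hours → 5000 still needed.
Option B at 110: take all 800 hours → 4200 still needed.
Option E at 130: take all 2200 hours → 2000 still needed.
Option J at 150: take all 300 hours → 1700 still needed.
Option 20 (170): take the remaining 1700 → done.
Option L: unused.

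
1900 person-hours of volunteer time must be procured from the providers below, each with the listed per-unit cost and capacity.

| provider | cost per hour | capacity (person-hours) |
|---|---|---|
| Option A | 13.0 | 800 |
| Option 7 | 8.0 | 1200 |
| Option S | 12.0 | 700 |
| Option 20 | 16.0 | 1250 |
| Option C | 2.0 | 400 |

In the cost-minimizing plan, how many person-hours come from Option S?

Fill from the cheapest provider first.
Option C (2.0): use full 400 ; 1500 person-hours to go.
Take 1200 from Option 7 at 8.0 ; need 300 more.
Option S at 12.0: take 300 of its 700 ; requirement met.
Option A, Option 20: unused.

300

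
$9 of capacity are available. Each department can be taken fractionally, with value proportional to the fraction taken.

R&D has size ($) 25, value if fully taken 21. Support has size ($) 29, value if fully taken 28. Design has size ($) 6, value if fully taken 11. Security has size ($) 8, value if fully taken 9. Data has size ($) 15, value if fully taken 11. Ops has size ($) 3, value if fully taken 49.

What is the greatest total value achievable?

60

Sort by value density: Ops 49/3≈16.3, Design 11/6≈1.83, Security 9/8≈1.12, Support 28/29≈0.966, R&D 21/25≈0.84, Data 11/15≈0.733.
Take all of Ops (3 $, value 49) → 6 $ left.
All 6 $ of Design fit (value 11) → 0 remain.
Total value = 60.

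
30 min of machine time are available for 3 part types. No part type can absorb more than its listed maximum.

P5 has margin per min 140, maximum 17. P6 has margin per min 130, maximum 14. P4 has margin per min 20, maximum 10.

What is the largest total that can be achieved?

Order the part types by margin per min: P5 140 > P6 130 > P4 20.
P5: +17 to 17 (cap) → 13 left.
Only 13 left; P6 takes them to reach 13.
Total = 140×17 + 130×13 = 4070.

4070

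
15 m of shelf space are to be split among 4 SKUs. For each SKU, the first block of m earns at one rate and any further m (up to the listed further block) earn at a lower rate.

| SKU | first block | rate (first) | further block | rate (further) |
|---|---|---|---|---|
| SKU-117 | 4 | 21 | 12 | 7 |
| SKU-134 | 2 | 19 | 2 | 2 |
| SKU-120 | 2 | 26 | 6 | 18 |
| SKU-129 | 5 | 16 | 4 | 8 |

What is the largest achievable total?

298

Rank every tier by rate: SKU-120/T1 26 > SKU-117/T1 21 > SKU-134/T1 19 > SKU-120/T2 18 > SKU-129/T1 16 > SKU-129/T2 8 > SKU-117/T2 7 > SKU-134/T2 2.
SKU-120/T1 (26): +2 → 13 left.
SKU-117/T1 (21): +4 → 9 left.
Fill SKU-134 T1 block (2 at 19) → 7 left.
SKU-120/T2 (18): +6 → 1 left.
SKU-129 T1 at 16: only 1 left, fill 1.
Total = 26×2 + 21×4 + 19×2 + 18×6 + 16×1 = 298.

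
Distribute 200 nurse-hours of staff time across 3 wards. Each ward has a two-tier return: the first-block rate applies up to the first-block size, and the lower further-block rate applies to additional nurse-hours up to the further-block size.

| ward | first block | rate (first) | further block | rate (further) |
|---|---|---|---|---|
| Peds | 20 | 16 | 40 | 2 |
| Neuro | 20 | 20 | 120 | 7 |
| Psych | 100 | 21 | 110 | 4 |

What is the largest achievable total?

3240

Rank every tier by rate: Psych/tier1 21 > Neuro/tier1 20 > Peds/tier1 16 > Neuro/tier2 7 > Psych/tier2 4 > Peds/tier2 2.
Fill Psych tier1 block (100 at 21) ; 100 left.
Neuro tier1 at 20: fill all 20 ; 80 left.
Fill Peds tier1 block (20 at 16) ; 60 left.
60 remain; put them into Neuro tier2 at 7.
Total = 21×100 + 20×20 + 16×20 + 7×60 = 3240.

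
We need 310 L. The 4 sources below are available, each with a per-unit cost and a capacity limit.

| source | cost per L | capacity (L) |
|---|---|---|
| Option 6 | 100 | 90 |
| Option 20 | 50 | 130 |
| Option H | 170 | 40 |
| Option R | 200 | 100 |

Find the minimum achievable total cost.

32300

Use sources in increasing cost order.
Take 130 from Option 20 at 50 — need 180 more.
Option 6 (100): use full 90 — 90 L to go.
Option H at 170: take all 40 L — 50 still needed.
Option R at 200: take 50 of its 100 — requirement met.
Cost = 130×50 + 90×100 + 40×170 + 50×200 = 32300.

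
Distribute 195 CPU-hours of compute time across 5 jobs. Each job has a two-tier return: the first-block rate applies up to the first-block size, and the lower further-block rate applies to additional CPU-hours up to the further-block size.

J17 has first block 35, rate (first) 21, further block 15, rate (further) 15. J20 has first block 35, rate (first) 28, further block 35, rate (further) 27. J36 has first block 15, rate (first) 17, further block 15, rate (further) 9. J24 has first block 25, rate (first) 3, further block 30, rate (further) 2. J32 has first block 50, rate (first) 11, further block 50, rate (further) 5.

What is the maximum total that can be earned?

Rank every tier by rate: J20/tier1 28 > J20/tier2 27 > J17/tier1 21 > J36/tier1 17 > J17/tier2 15 > J32/tier1 11 > J36/tier2 9 > J32/tier2 5 > J24/tier1 3 > J24/tier2 2.
J20/tier1 (28): +35 → 160 left.
Fill J20 tier2 block (35 at 27) → 125 left.
J17/tier1 (21): +35 → 90 left.
J36 tier1 at 17: fill all 15 → 75 left.
J17 tier2 at 15: fill all 15 → 60 left.
J32/tier1 (11): +50 → 10 left.
J36 tier2 at 9: only 10 left, fill 10.
Total = 28×35 + 27×35 + 21×35 + 17×15 + 15×15 + 11×50 + 9×10 = 3780.

3780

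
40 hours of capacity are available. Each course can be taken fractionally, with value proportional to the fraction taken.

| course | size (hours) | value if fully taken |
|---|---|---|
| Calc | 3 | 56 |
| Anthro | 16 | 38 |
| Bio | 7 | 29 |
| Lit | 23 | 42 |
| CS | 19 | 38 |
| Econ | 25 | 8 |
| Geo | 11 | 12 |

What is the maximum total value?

Sort by value density: Calc 56/3≈18.7, Bio 29/7≈4.14, Anthro 38/16≈2.38, CS 38/19≈2, Lit 42/23≈1.83, Geo 12/11≈1.09, Econ 8/25≈0.32.
All 3 hours of Calc fit (value 56) → 37 remain.
Take all of Bio (7 hours, value 29) → 30 hours left.
Anthro: take in full, 16 hours for value 38 → 14 left.
Fill the last 14 hours with part of CS: 14/19 of it earns 28.
Total value = 151.

151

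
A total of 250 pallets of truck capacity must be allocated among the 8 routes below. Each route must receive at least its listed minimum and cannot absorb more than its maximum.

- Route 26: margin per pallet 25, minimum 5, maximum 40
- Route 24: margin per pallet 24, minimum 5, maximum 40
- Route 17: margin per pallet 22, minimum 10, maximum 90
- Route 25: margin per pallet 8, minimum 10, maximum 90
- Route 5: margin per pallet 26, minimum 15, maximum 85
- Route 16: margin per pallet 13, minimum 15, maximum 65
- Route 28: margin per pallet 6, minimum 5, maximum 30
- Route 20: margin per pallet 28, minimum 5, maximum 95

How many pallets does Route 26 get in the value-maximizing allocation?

25

Meeting every minimum uses 5+5+10+10+15+15+5+5 = 70 pallets, leaving 180.
Rank by margin per pallet: Route 20 28 > Route 5 26 > Route 26 25 > Route 24 24 > Route 17 22 > Route 16 13 > Route 25 8 > Route 28 6.
Route 20 takes 90 more to reach its cap of 95 — 90 left.
Route 5: +70 to 85 (cap) — 20 left.
Only 20 left; Route 26 takes them to reach 25.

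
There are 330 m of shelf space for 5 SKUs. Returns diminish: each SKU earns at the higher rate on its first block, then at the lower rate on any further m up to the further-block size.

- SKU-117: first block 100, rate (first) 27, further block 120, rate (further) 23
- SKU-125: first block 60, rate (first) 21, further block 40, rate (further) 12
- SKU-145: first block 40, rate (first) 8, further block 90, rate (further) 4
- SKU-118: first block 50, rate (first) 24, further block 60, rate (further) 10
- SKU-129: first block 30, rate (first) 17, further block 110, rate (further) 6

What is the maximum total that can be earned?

7920

Treat each block as its own option and order by rate: SKU-117/T1 27 > SKU-118/T1 24 > SKU-117/T2 23 > SKU-125/T1 21 > SKU-129/T1 17 > SKU-125/T2 12 > SKU-118/T2 10 > SKU-145/T1 8 > SKU-129/T2 6 > SKU-145/T2 4.
SKU-117/T1 (27): +100 ; 230 left.
SKU-118/T1 (24): +50 ; 180 left.
Fill SKU-117 T2 block (120 at 23) ; 60 left.
Fill SKU-125 T1 block (60 at 21) ; 0 left.
Total = 27×100 + 24×50 + 23×120 + 21×60 = 7920.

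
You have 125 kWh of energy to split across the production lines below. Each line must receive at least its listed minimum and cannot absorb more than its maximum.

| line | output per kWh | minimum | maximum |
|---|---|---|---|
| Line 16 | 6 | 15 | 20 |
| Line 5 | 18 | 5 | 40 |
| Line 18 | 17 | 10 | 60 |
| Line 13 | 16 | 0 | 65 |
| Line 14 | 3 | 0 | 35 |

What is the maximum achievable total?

1990

Meeting every minimum uses 15+5+10+0+0 = 30 kWh, leaving 95.
Order the production lines by output per kWh: Line 5 18 > Line 18 17 > Line 13 16 > Line 16 6 > Line 14 3.
Line 5: +35 to 40 (cap) → 60 left.
Give Line 18 50 more to hit its cap of 60 → 10 left.
Line 13: +10 (room for 65) → 10. Pool exhausted.
Total = 6×15 + 18×40 + 17×60 + 16×10 = 1990.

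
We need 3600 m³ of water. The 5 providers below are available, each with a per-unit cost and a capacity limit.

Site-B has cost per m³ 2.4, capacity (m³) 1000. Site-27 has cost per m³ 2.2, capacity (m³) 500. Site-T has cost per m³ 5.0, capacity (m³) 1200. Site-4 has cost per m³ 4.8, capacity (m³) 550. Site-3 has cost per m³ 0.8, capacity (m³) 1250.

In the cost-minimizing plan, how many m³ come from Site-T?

300

Cheapest first:
Site-3 at 0.8: take all 1250 m³ — 2350 still needed.
Site-27 (2.2): use full 500 — 1850 m³ to go.
Take 1000 from Site-B at 2.4 — need 850 more.
Take 550 from Site-4 at 4.8 — need 300 more.
Site-T (5.0): take the remaining 300 — done.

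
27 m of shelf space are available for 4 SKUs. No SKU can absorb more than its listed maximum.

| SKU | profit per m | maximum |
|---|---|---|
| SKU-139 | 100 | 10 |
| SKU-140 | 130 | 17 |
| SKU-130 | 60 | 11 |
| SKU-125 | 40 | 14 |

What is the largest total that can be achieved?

Highest profit per m first: SKU-140 130 > SKU-139 100 > SKU-130 60 > SKU-125 40.
Give SKU-140 17 to hit its cap of 17 ; 10 left.
SKU-139: +10 to 10 (cap) ; 0 left.
Total = 100×10 + 130×17 = 3210.

3210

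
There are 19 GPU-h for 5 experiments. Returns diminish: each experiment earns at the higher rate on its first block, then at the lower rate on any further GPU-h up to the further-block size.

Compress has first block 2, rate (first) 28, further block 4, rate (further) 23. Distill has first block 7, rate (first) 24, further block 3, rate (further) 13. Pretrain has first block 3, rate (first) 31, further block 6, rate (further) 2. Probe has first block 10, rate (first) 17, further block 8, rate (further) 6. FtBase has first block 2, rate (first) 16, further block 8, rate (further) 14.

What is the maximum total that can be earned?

Treat each block as its own option and order by rate: Pretrain/first 31 > Compress/first 28 > Distill/first 24 > Compress/second 23 > Probe/first 17 > FtBase/first 16 > FtBase/second 14 > Distill/second 13 > Probe/second 6 > Pretrain/second 2.
Pretrain/first (31): +3 → 16 left.
Compress/first (28): +2 → 14 left.
Distill/first (24): +7 → 7 left.
Fill Compress second block (4 at 23) → 3 left.
Probe first at 17: only 3 left, fill 3.
Total = 31×3 + 28×2 + 24×7 + 23×4 + 17×3 = 460.

460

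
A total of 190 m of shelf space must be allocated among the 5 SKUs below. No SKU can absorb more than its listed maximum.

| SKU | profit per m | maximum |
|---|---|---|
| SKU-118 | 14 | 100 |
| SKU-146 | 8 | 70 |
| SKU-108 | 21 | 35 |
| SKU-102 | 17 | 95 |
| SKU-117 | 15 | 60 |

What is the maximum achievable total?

3250

Rank by profit per m: SKU-108 21 > SKU-102 17 > SKU-117 15 > SKU-118 14 > SKU-146 8.
SKU-108: +35 to 35 (cap) → 155 left.
SKU-102 takes 95 to reach its cap of 95 → 60 left.
SKU-117: +60 to 60 (cap) → 0 left.
Total = 21×35 + 17×95 + 15×60 = 3250.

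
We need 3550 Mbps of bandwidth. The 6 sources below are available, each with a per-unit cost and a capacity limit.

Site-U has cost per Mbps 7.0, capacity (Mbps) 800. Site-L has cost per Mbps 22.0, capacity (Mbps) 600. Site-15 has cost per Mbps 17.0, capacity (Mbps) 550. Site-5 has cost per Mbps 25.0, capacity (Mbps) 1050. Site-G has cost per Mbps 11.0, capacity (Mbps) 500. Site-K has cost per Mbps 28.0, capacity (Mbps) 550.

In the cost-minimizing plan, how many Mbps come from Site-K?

Fill from the cheapest source first.
Site-U (7.0): use full 800 ; 2750 Mbps to go.
Site-G at 11.0: take all 500 Mbps ; 2250 still needed.
Site-15 at 17.0: take all 550 Mbps ; 1700 still needed.
Take 600 from Site-L at 22.0 ; need 1100 more.
Take 1050 from Site-5 at 25.0 ; need 50 more.
Site-K (28.0): take the remaining 50 ; done.

50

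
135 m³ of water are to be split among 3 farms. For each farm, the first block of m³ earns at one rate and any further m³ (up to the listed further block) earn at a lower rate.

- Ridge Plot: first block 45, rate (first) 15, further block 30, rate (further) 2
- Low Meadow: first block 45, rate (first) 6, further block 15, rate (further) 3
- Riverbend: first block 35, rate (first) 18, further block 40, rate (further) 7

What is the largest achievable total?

1675

Order all 6 blocks by rate: Riverbend/T1 18 > Ridge Plot/T1 15 > Riverbend/T2 7 > Low Meadow/T1 6 > Low Meadow/T2 3 > Ridge Plot/T2 2.
Riverbend T1 at 18: fill all 35 → 100 left.
Fill Ridge Plot T1 block (45 at 15) → 55 left.
Riverbend/T2 (7): +40 → 15 left.
Low Meadow T1 at 6: only 15 left, fill 15.
Total = 18×35 + 15×45 + 7×40 + 6×15 = 1675.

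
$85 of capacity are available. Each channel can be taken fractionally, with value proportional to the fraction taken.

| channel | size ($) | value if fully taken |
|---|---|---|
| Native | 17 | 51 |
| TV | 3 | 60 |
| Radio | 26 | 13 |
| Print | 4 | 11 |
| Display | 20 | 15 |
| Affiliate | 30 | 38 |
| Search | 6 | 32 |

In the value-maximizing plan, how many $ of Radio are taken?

Rank by value-to-size ratio: TV 60/3≈20, Search 32/6≈5.33, Native 51/17≈3, Print 11/4≈2.75, Affiliate 38/30≈1.27, Display 15/20≈0.75, Radio 13/26≈0.5.
TV: take in full, 3 $ for value 60 → 82 left.
All 6 $ of Search fit (value 32) → 76 remain.
All 17 $ of Native fit (value 51) → 59 remain.
All 4 $ of Print fit (value 11) → 55 remain.
Take all of Affiliate (30 $, value 38) → 25 $ left.
Display: take in full, 20 $ for value 15 → 5 left.
5 $ left: a 5/26 share of Radio gives 13×5/26 = 2.5.

5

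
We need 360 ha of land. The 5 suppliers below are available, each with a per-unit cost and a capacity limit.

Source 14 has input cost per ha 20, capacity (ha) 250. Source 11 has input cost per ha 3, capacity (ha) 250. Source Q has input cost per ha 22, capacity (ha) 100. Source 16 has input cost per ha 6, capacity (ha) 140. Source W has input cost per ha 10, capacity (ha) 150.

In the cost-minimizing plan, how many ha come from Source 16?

Cheapest first:
Source 11 (3): use full 250 ; 110 ha to go.
Take 110 from Source 16 at 6 to finish.
Source W, Source 14, Source Q: unused.

110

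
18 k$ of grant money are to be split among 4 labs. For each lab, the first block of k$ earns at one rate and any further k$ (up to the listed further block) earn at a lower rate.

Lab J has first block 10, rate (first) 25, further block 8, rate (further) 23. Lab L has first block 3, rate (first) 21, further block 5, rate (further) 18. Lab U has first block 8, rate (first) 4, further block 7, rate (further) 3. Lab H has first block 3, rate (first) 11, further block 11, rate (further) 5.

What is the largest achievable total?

Order all 8 blocks by rate: Lab J/first 25 > Lab J/second 23 > Lab L/first 21 > Lab L/second 18 > Lab H/first 11 > Lab H/second 5 > Lab U/first 4 > Lab U/second 3.
Fill Lab J first block (10 at 25) → 8 left.
Fill Lab J second block (8 at 23) → 0 left.
Total = 25×10 + 23×8 = 434.

434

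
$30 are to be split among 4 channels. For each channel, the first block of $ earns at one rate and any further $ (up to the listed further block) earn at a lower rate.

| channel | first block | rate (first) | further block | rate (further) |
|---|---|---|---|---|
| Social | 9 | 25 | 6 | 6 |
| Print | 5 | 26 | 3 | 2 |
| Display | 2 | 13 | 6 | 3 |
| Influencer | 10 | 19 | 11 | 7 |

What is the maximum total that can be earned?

Treat each block as its own option and order by rate: Print/first 26 > Social/first 25 > Influencer/first 19 > Display/first 13 > Influencer/second 7 > Social/second 6 > Display/second 3 > Print/second 2.
Print first at 26: fill all 5 — 25 left.
Fill Social first block (9 at 25) — 16 left.
Influencer first at 19: fill all 10 — 6 left.
Fill Display first block (2 at 13) — 4 left.
4 remain; put them into Influencer second at 7.
Total = 26×5 + 25×9 + 19×10 + 13×2 + 7×4 = 599.

599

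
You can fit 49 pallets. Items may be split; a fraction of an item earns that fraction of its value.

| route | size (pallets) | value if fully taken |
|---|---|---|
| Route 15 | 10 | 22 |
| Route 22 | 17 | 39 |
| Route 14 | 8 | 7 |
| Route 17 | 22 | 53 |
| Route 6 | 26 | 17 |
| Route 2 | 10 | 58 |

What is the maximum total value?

Best value per unit of size first: Route 2 58/10≈5.8, Route 17 53/22≈2.41, Route 22 39/17≈2.29, Route 15 22/10≈2.2, Route 14 7/8≈0.875, Route 6 17/26≈0.654.
All 10 pallets of Route 2 fit (value 58) → 39 remain.
Take all of Route 17 (22 pallets, value 53) → 17 pallets left.
Take all of Route 22 (17 pallets, value 39) → 0 pallets left.
Total value = 150.

150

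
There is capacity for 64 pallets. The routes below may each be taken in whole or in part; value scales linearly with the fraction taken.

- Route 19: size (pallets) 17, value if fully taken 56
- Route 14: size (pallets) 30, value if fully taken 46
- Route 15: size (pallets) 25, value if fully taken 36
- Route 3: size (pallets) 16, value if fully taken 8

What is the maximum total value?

126.48

Rank by value-to-size ratio: Route 19 56/17≈3.29, Route 14 46/30≈1.53, Route 15 36/25≈1.44, Route 3 8/16≈0.5.
All 17 pallets of Route 19 fit (value 56) ; 47 remain.
All 30 pallets of Route 14 fit (value 46) ; 17 remain.
Only 17 pallets remain; take 17/25 of Route 15 for value 36×17/25 = 24.48.
Total value = 126.48.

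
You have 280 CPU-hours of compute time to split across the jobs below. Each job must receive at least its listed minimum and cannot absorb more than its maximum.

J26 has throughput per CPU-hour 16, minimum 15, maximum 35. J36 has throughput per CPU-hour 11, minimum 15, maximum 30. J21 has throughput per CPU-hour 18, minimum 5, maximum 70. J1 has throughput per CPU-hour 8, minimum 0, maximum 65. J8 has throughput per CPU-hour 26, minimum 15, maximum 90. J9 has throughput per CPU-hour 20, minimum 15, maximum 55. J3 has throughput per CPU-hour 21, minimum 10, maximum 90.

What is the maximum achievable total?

6005

Meeting every minimum uses 15+15+5+0+15+15+10 = 75 CPU-hours, leaving 205.
Order the jobs by throughput per CPU-hour: J8 26 > J3 21 > J9 20 > J21 18 > J26 16 > J36 11 > J1 8.
J8: +75 to 90 (cap) ; 130 left.
J3 takes 80 more to reach its cap of 90 ; 50 left.
Give J9 40 more to hit its cap of 55 ; 10 left.
J21 has room for 65 more but only 10 remain, so it gets 15.
Total = 16×15 + 11×15 + 18×15 + 26×90 + 20×55 + 21×90 = 6005.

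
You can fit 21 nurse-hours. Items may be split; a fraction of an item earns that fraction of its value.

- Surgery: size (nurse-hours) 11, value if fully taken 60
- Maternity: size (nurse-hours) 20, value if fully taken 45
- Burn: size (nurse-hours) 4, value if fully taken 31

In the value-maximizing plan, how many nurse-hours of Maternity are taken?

6

Best value per unit of size first: Burn 31/4≈7.75, Surgery 60/11≈5.45, Maternity 45/20≈2.25.
Burn: take in full, 4 nurse-hours for value 31 → 17 left.
All 11 nurse-hours of Surgery fit (value 60) → 6 remain.
6 nurse-hours left: a 6/20 share of Maternity gives 45×6/20 = 13.5.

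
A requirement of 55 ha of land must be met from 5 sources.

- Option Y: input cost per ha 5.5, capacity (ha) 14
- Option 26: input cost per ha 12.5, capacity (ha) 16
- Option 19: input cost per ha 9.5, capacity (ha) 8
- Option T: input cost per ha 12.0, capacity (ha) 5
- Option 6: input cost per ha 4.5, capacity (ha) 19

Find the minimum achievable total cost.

Fill from the cheapest source first.
Option 6 at 4.5: take all 19 ha ; 36 still needed.
Option Y (5.5): use full 14 ; 22 ha to go.
Option 19 (9.5): use full 8 ; 14 ha to go.
Option T (12.0): use full 5 ; 9 ha to go.
Take 9 from Option 26 at 12.5 to finish.
Cost = 19×4.5 + 14×5.5 + 8×9.5 + 5×12.0 + 9×12.5 = 411.

411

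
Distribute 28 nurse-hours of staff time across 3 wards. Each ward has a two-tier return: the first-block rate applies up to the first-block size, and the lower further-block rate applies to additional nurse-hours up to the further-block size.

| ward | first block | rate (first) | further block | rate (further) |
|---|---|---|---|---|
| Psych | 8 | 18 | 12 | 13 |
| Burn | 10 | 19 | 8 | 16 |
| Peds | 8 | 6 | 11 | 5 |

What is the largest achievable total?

488

Rank every tier by rate: Burn/T1 19 > Psych/T1 18 > Burn/T2 16 > Psych/T2 13 > Peds/T1 6 > Peds/T2 5.
Burn T1 at 19: fill all 10 — 18 left.
Fill Psych T1 block (8 at 18) — 10 left.
Burn T2 at 16: fill all 8 — 2 left.
2 remain; put them into Psych T2 at 13.
Total = 19×10 + 18×8 + 16×8 + 13×2 = 488.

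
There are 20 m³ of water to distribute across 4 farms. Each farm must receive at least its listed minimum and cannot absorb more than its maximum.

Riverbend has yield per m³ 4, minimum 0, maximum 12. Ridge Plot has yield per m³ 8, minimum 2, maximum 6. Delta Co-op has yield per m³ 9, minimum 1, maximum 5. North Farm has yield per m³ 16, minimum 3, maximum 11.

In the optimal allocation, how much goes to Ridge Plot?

Meeting every minimum uses 0+2+1+3 = 6 m³, leaving 14.
Highest yield per m³ first: North Farm 16 > Delta Co-op 9 > Ridge Plot 8 > Riverbend 4.
Give North Farm 8 more to hit its cap of 11 → 6 left.
Delta Co-op: +4 to 5 (cap) → 2 left.
Ridge Plot: +2 (room for 4) → 4. Pool exhausted.

4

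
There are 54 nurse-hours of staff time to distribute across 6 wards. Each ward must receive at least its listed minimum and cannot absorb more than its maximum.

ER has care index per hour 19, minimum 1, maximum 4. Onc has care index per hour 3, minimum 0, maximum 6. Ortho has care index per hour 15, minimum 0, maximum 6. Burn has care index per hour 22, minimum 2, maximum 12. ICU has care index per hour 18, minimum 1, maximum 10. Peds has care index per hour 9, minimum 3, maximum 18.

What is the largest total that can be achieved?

784

Meeting every minimum uses 1+0+0+2+1+3 = 7 nurse-hours, leaving 47.
Order the wards by care index per hour: Burn 22 > ER 19 > ICU 18 > Ortho 15 > Peds 9 > Onc 3.
Give Burn 10 more to hit its cap of 12 — 37 left.
ER takes 3 more to reach its cap of 4 — 34 left.
Give ICU 9 more to hit its cap of 10 — 25 left.
Give Ortho 6 more to hit its cap of 6 — 19 left.
Give Peds 15 more to hit its cap of 18 — 4 left.
Onc: +4 (room for 6) → 4. Pool exhausted.
Total = 19×4 + 3×4 + 15×6 + 22×12 + 18×10 + 9×18 = 784.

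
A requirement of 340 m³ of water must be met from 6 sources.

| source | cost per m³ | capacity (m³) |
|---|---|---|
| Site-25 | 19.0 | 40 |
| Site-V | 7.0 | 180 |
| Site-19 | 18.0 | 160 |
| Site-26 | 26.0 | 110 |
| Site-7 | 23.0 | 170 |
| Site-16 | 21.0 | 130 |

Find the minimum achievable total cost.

4140

Cheapest first:
Site-V at 7.0: take all 180 m³ → 160 still needed.
Take 160 from Site-19 at 18.0 → need 0 more.
Site-25, Site-16, Site-7, Site-26: unused.
Cost = 180×7.0 + 160×18.0 = 4140.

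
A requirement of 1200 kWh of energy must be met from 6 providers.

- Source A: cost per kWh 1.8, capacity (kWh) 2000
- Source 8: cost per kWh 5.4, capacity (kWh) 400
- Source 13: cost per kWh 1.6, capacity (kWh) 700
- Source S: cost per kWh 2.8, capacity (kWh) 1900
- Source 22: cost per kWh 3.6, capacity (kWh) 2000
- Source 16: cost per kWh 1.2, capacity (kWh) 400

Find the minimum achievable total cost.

Use providers in increasing cost order.
Source 16 (1.2): use full 400 → 800 kWh to go.
Take 700 from Source 13 at 1.6 → need 100 more.
Source A at 1.8: take 100 of its 2000 → requirement met.
Source S, Source 22, Source 8: unused.
Cost = 400×1.2 + 700×1.6 + 100×1.8 = 1780.

1780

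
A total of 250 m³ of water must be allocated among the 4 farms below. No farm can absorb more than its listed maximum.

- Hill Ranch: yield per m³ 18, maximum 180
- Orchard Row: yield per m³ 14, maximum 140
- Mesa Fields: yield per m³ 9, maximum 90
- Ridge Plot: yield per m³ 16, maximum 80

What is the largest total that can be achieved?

4360

Rank by yield per m³: Hill Ranch 18 > Ridge Plot 16 > Orchard Row 14 > Mesa Fields 9.
Give Hill Ranch 180 to hit its cap of 180 → 70 left.
Ridge Plot has room for 80 but only 70 remain, so it gets 70.
Total = 18×180 + 16×70 = 4360.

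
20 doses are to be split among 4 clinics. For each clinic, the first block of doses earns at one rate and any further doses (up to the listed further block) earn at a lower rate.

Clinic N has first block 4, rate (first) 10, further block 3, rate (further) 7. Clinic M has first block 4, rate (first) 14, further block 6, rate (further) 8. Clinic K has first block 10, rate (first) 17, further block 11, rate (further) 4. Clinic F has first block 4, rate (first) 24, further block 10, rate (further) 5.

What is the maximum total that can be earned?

Rank every tier by rate: Clinic F/first 24 > Clinic K/first 17 > Clinic M/first 14 > Clinic N/first 10 > Clinic M/second 8 > Clinic N/second 7 > Clinic F/second 5 > Clinic K/second 4.
Fill Clinic F first block (4 at 24) — 16 left.
Fill Clinic K first block (10 at 17) — 6 left.
Clinic M/first (14): +4 — 2 left.
2 remain; put them into Clinic N first at 10.
Total = 24×4 + 17×10 + 14×4 + 10×2 = 342.

342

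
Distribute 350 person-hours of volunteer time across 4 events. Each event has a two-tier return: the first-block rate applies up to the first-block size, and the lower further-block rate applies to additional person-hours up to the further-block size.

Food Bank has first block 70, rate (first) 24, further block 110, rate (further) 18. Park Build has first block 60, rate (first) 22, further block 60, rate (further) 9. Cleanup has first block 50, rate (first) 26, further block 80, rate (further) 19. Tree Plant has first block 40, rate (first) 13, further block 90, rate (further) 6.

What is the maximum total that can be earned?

7440

Treat each block as its own option and order by rate: Cleanup/tier1 26 > Food Bank/tier1 24 > Park Build/tier1 22 > Cleanup/tier2 19 > Food Bank/tier2 18 > Tree Plant/tier1 13 > Park Build/tier2 9 > Tree Plant/tier2 6.
Cleanup/tier1 (26): +50 — 300 left.
Food Bank/tier1 (24): +70 — 230 left.
Park Build/tier1 (22): +60 — 170 left.
Fill Cleanup tier2 block (80 at 19) — 90 left.
Food Bank/tier2: +90 of 110 at 18; pool empty.
Total = 26×50 + 24×70 + 22×60 + 19×80 + 18×90 = 7440.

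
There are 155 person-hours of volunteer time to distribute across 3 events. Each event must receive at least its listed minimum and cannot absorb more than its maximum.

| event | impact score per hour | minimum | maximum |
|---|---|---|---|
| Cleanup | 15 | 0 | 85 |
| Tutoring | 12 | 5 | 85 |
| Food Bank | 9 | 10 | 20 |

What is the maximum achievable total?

Meeting every minimum uses 0+5+10 = 15 person-hours, leaving 140.
Highest impact score per hour first: Cleanup 15 > Tutoring 12 > Food Bank 9.
Cleanup: +85 to 85 (cap) ; 55 left.
Tutoring has room for 80 more but only 55 remain, so it gets 60.
Total = 15×85 + 12×60 + 9×10 = 2085.

2085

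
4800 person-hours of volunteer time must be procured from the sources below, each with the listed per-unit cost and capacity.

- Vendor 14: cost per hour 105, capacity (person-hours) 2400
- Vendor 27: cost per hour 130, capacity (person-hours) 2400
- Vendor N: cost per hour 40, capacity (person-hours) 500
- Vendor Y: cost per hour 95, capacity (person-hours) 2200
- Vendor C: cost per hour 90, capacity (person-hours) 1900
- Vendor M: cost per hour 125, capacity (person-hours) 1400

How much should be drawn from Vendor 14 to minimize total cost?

200

Cheapest first:
Vendor N at 40: take all 500 person-hours ; 4300 still needed.
Take 1900 from Vendor C at 90 ; need 2400 more.
Vendor Y at 95: take all 2200 person-hours ; 200 still needed.
Vendor 14 (105): take the remaining 200 ; done.
Vendor M, Vendor 27: unused.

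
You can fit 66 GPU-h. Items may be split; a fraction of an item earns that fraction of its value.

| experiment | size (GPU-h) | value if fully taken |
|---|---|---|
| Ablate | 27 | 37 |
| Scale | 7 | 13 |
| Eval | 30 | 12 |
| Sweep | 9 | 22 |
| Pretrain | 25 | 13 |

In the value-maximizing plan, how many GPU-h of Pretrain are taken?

23

Best value per unit of size first: Sweep 22/9≈2.44, Scale 13/7≈1.86, Ablate 37/27≈1.37, Pretrain 13/25≈0.52, Eval 12/30≈0.4.
Sweep: take in full, 9 GPU-h for value 22 ; 57 left.
All 7 GPU-h of Scale fit (value 13) ; 50 remain.
Ablate: take in full, 27 GPU-h for value 37 ; 23 left.
23 GPU-h left: a 23/25 share of Pretrain gives 13×23/25 = 11.96.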